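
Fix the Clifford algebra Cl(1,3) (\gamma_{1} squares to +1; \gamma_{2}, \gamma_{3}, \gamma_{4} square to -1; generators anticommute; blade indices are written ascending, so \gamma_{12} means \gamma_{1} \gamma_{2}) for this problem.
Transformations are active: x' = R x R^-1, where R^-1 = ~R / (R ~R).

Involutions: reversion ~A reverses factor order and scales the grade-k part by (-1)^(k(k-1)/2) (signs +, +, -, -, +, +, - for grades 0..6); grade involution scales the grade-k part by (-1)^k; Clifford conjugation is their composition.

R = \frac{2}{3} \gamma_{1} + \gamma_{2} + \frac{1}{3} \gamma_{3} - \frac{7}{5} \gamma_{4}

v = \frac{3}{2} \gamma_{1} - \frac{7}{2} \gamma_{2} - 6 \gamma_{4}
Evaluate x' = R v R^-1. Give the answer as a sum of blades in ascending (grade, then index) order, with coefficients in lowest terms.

~R = \frac{2}{3} \gamma_{1} + \gamma_{2} + \frac{1}{3} \gamma_{3} - \frac{7}{5} \gamma_{4}, and R ~R = -\frac{197}{75}, so R^-1 = ~R / (-\frac{197}{75}).
R v = -\frac{39}{10} - \frac{23}{6} \gamma_{12} - \frac{1}{2} \gamma_{13} - \frac{19}{10} \gamma_{14} + \frac{7}{6} \gamma_{23} - \frac{109}{10} \gamma_{24} - 2 \gamma_{34}
Answer: \frac{189}{394} \gamma_{1} + \frac{2549}{394} \gamma_{2} + \frac{195}{197} \gamma_{3} + \frac{363}{197} \gamma_{4}


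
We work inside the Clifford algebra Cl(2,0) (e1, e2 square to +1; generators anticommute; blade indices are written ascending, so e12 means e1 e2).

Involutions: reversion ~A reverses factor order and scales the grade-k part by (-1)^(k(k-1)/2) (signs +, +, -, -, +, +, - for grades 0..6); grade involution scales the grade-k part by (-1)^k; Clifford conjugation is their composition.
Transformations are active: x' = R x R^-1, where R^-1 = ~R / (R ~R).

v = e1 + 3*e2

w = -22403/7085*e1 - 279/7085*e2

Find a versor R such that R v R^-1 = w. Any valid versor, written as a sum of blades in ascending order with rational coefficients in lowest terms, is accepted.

Why this works: both vectors square to 10, so q(v) = q(w) and R = v + w = -15318/7085*e1 + 20976/7085*e2 carries v to w — its own direction survives, the complement (v - w)/2 flips.
Answer: -15318/7085*e1 + 20976/7085*e2


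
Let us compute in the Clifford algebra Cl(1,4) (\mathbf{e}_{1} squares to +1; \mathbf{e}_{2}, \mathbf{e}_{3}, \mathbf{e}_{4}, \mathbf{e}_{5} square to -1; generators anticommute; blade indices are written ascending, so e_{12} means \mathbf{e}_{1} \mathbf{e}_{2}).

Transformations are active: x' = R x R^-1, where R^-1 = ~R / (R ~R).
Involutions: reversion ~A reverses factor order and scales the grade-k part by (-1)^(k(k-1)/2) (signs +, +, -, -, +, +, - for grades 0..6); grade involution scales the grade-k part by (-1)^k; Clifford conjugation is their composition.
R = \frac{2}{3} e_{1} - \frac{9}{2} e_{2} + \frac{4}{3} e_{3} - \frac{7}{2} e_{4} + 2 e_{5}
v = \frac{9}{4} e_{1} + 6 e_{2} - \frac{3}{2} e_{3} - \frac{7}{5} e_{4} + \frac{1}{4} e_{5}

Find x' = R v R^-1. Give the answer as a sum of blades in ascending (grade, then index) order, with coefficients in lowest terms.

~R = \frac{2}{3} e_{1} - \frac{9}{2} e_{2} + \frac{4}{3} e_{3} - \frac{7}{2} e_{4} + 2 e_{5}, and R ~R = -\frac{227}{6}, so R^-1 = ~R / (-\frac{227}{6}).
R v = \frac{251}{10} + \frac{113}{8} e_{12} - 4 e_{13} + \frac{833}{120} e_{14} - \frac{13}{3} e_{15} - \frac{5}{4} e_{23} + \frac{273}{10} e_{24} - \frac{105}{8} e_{25} - \frac{427}{60} e_{34} + \frac{10}{3} e_{35} + \frac{77}{40} e_{45}
Answer: -\frac{14231}{4540} e_{1} - \frac{33}{1135} e_{2} - \frac{611}{2270} e_{3} + \frac{1372}{227} e_{4} - \frac{13183}{4540} e_{5}


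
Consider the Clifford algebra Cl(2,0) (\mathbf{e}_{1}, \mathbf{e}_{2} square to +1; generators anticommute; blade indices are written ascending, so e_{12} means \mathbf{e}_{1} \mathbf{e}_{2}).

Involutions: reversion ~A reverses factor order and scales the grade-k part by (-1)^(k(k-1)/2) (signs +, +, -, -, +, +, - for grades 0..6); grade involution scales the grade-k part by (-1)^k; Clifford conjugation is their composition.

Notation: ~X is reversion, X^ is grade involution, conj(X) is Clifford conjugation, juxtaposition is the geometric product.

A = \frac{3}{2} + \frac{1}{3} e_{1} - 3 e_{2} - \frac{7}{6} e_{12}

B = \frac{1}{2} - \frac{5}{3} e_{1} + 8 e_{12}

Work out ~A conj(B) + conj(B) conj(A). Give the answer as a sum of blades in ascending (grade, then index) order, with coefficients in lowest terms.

first term: \frac{383}{36} - \frac{64}{3} e_{1} - \frac{55}{9} e_{2} - \frac{77}{12} e_{12}
second term: \frac{343}{36} - \frac{65}{3} e_{1} + \frac{7}{9} e_{2} - \frac{77}{12} e_{12}
Answer: \frac{121}{6} - 43 e_{1} - \frac{16}{3} e_{2} - \frac{77}{6} e_{12}


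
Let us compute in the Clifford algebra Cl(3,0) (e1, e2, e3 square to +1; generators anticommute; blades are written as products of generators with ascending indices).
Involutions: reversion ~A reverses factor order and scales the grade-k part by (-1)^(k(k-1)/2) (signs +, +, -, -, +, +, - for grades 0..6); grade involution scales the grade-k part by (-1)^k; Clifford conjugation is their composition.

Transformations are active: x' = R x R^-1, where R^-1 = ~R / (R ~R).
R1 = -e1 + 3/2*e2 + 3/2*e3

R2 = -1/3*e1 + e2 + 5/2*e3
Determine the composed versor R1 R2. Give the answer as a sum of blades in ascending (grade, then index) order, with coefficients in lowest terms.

Distribute over the terms of R1 (each basis-blade product reordered to ascending indices, repeated generators contracted through their squares):
(-e1) R2 = 1/3 - e1 e2 - 5/2*e1 e3
(3/2*e2) R2 = 3/2 + 1/2*e1 e2 + 15/4*e2 e3
(3/2*e3) R2 = 15/4 + 1/2*e1 e3 - 3/2*e2 e3
Summing the partial products and collecting blades:
Answer: 67/12 - 1/2*e1 e2 - 2*e1 e3 + 9/4*e2 e3


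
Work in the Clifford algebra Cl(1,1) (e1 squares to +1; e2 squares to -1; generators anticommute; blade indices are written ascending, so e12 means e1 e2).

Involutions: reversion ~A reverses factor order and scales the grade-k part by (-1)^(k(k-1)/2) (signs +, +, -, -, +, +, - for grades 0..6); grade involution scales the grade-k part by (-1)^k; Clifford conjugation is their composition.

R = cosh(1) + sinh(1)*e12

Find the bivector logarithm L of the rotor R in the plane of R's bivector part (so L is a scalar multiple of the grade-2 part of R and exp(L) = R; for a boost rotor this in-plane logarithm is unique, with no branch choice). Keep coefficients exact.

The scalar part of R is cosh(1), giving the rapidity magnitude (cosh is even); the bivector part supplies orientation, its quotient by sinh of the rapidity is the plane, and L = rapidity * plane — unique in that plane, since flipping both signs leaves L unchanged.
Concretely: cosh(rapidity) = cosh(1) gives rapidity = ±1, and since rapidity/sinh(rapidity) is even the sign is immaterial: L = (rapidity/sinh(rapidity)) * <R>_2 = (1/sinh(1)) * <R>_2.
Answer: e12


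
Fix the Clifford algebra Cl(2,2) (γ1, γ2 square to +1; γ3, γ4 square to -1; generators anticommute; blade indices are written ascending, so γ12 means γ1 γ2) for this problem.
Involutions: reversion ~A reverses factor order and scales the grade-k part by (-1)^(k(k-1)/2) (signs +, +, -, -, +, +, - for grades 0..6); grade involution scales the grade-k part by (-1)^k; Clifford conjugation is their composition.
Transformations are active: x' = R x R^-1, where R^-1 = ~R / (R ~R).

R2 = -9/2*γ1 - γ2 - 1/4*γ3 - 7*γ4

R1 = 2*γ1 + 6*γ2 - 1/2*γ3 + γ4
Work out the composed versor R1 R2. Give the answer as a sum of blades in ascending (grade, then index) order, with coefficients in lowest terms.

Distribute over the terms of R1 (each basis-blade product reordered to ascending indices, repeated generators contracted through their squares):
(2*γ1) R2 = -9 - 2*γ12 - 1/2*γ13 - 14*γ14
(6*γ2) R2 = -6 + 27*γ12 - 3/2*γ23 - 42*γ24
(-1/2*γ3) R2 = -1/8 - 9/4*γ13 - 1/2*γ23 + 7/2*γ34
(γ4) R2 = 7 + 9/2*γ14 + γ24 + 1/4*γ34
Summing the partial products and collecting blades:
Answer: -65/8 + 25*γ12 - 11/4*γ13 - 19/2*γ14 - 2*γ23 - 41*γ24 + 15/4*γ34


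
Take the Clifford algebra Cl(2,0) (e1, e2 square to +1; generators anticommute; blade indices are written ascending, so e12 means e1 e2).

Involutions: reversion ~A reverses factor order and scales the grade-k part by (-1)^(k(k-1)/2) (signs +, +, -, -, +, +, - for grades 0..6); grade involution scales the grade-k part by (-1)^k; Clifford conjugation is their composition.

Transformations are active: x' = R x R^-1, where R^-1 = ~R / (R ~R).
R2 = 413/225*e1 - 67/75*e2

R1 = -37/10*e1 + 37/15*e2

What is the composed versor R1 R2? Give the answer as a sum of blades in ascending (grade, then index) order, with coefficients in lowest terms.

Distribute over the terms of R1 (each basis-blade product reordered to ascending indices, repeated generators contracted through their squares):
(-37/10*e1) R2 = -15281/2250 + 2479/750*e12
(37/15*e2) R2 = -2479/1125 - 15281/3375*e12
Summing the partial products and collecting blades:
Answer: -20239/2250 - 8251/6750*e12


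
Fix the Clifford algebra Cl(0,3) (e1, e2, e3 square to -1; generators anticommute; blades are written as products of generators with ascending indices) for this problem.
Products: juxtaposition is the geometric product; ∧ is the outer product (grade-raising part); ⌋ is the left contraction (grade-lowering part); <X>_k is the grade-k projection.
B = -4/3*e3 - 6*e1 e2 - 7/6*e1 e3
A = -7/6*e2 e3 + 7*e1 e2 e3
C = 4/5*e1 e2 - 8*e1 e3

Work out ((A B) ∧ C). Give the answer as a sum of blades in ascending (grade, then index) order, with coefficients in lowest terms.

step 1: -175/18*e2 + 42*e3 + 287/36*e1 e2 + 7*e1 e3
step 2: -1988/45*e1 e2 e3
Answer: -1988/45*e1 e2 e3


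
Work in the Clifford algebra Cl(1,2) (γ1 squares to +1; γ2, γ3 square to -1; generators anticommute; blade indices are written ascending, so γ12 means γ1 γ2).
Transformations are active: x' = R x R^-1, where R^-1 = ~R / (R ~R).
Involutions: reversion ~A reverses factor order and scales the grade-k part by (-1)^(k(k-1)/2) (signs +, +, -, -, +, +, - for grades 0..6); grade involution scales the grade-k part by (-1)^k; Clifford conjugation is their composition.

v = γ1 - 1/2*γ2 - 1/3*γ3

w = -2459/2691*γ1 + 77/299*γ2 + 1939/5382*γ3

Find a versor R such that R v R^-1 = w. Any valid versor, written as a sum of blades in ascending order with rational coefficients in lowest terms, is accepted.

Since q(v) = q(w) = 23/36, the sum R = v + w = 232/2691*γ1 - 145/598*γ2 + 145/5382*γ3 does the job whenever invertible.
Answer: 232/2691*γ1 - 145/598*γ2 + 145/5382*γ3


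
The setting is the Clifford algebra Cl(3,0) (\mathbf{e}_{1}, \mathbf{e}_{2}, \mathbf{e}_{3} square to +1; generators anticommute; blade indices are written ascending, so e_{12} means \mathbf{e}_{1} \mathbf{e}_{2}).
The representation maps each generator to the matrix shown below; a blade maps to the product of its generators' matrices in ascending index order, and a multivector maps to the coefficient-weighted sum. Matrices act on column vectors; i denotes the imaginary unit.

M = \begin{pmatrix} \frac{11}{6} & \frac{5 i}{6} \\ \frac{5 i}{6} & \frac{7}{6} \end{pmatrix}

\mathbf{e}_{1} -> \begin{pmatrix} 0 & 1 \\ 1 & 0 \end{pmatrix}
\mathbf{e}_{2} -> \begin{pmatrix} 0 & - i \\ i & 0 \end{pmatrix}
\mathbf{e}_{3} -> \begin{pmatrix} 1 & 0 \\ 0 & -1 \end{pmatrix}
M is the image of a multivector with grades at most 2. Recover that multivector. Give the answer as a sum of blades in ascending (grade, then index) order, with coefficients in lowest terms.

Method: 1, rho(e_{1}), rho(e_{2}), rho(e_{3}) form a trace-orthogonal basis of the 2x2 complex matrices (tr(X Y) = 2 if X = Y, else 0), so M = m0*1 + m1*rho(e_{1}) + m2*rho(e_{2}) + m3*rho(e_{3}) with m0 = tr(M)/2 = \frac{3}{2}, m1 = tr(M rho(e_{1}))/2 = \frac{5 i}{6}, m2 = tr(M rho(e_{2}))/2 = 0, m3 = tr(M rho(e_{3}))/2 = \frac{1}{3}.
Multiplying table entries, the bivector images are rho(e_{12}) = i*rho(e_{3}), rho(e_{13}) = -i*rho(e_{2}), rho(e_{23}) = i*rho(e_{1}); with real blade coefficients the real parts of m0..m3 are the coefficients of 1, e_{1}, e_{2}, e_{3} and the imaginary parts give the bivectors (e_{23}: Im m1, e_{13}: -Im m2, e_{12}: Im m3).
Answer: \frac{3}{2} + \frac{1}{3} e_{3} + \frac{5}{6} e_{23}


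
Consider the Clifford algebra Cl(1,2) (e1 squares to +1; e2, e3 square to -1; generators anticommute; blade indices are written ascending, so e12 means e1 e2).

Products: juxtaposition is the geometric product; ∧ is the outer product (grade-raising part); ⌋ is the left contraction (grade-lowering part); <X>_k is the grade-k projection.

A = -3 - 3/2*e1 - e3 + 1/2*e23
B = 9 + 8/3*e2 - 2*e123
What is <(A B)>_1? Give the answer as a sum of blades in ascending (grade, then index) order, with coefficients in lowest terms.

step 1: -27 - 25/2*e1 - 8*e2 - 23/3*e3 - 6*e12 + 61/6*e23 + 6*e123
step 2: -25/2*e1 - 8*e2 - 23/3*e3
Answer: -25/2*e1 - 8*e2 - 23/3*e3


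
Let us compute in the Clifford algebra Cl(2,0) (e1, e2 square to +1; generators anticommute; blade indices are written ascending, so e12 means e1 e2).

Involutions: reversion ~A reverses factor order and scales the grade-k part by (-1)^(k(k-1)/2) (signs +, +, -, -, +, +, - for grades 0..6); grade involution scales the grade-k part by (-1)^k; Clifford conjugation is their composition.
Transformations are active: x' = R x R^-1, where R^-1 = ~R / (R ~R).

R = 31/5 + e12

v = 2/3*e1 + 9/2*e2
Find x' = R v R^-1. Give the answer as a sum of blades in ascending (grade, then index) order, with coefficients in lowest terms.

~R = 31/5 - e12, and R ~R = 986/25, so R^-1 = ~R / (986/25).
R v = 259/30*e1 + 817/30*e2
Answer: 2019/986*e1 + 6008/1479*e2


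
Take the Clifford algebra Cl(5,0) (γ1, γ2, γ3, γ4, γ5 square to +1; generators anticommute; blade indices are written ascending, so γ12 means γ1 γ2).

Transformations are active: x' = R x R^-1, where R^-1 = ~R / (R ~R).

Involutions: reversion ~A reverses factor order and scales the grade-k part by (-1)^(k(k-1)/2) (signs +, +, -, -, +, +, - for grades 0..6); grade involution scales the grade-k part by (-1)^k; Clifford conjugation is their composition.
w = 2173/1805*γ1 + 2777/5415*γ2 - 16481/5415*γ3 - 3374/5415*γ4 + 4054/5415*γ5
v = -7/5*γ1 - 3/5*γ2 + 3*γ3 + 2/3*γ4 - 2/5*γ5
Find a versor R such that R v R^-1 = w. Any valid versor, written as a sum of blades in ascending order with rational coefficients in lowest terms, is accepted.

The midline construction: v and w both square to 2683/225, so reflecting in their sum -354/1805*γ1 - 472/5415*γ2 - 236/5415*γ3 + 236/5415*γ4 + 1888/5415*γ5 exchanges them.
Answer: -354/1805*γ1 - 472/5415*γ2 - 236/5415*γ3 + 236/5415*γ4 + 1888/5415*γ5


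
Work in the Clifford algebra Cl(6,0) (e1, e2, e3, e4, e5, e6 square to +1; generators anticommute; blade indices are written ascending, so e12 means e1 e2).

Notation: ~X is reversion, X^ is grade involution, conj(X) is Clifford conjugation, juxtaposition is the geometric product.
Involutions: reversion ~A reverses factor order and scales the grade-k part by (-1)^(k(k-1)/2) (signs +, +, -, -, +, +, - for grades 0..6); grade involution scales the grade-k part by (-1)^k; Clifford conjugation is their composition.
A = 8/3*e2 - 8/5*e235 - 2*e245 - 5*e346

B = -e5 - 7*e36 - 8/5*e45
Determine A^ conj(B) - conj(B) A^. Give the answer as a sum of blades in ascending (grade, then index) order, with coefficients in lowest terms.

first term: -16/5*e2 + 35*e4 + 8/5*e23 + 2*e24 - 8/3*e25 - 64/25*e234 - 56/3*e236 - 64/15*e245 - 56/5*e256 + 8*e356 - 5*e3456 + 14*e23456
second term: -16/5*e2 + 35*e4 + 8/5*e23 + 2*e24 + 8/3*e25 + 64/25*e234 - 56/3*e236 - 64/15*e245 + 56/5*e256 - 8*e356 + 5*e3456 + 14*e23456
Answer: -16/3*e25 - 128/25*e234 - 112/5*e256 + 16*e356 - 10*e3456


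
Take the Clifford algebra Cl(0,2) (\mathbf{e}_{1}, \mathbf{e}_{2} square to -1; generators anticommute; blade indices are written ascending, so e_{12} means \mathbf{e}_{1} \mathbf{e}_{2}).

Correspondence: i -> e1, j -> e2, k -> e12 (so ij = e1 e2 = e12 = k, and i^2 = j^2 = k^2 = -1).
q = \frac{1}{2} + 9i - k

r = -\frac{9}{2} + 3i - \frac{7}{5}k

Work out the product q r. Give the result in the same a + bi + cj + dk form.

In blades: q = \frac{1}{2} + 9 e_{1} - e_{12}, r = -\frac{9}{2} + 3 e_{1} - \frac{7}{5} e_{12}.
Distribute q over r term by term (generator squares from the signature, products reordered to ascending indices): (\frac{1}{2})*r = -\frac{9}{4} + \frac{3}{2} e_{1} - \frac{7}{10} e_{12}; (9 e_{1})*r = -27 - \frac{81}{2} e_{1} + \frac{63}{5} e_{2}; (-e_{12})*r = -\frac{7}{5} - 3 e_{2} + \frac{9}{2} e_{12}.
Sum: -\frac{613}{20} - 39 e_{1} + \frac{48}{5} e_{2} + \frac{19}{5} e_{12}; translating back through the correspondence:
Answer: -\frac{613}{20} - 39i + \frac{48}{5}j + \frac{19}{5}k


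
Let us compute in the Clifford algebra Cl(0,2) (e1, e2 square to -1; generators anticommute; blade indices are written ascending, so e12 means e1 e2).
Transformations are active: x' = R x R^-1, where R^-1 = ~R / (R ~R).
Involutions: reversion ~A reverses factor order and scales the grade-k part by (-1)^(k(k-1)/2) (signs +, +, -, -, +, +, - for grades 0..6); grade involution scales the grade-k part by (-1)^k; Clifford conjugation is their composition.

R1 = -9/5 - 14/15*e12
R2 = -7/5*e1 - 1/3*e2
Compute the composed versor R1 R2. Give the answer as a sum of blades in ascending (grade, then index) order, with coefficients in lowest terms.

Distribute over the terms of R1 (each basis-blade product reordered to ascending indices, repeated generators contracted through their squares):
(-9/5) R2 = 63/25*e1 + 3/5*e2
(-14/15*e12) R2 = -14/45*e1 + 98/75*e2
Summing the partial products and collecting blades:
Answer: 497/225*e1 + 143/75*e2


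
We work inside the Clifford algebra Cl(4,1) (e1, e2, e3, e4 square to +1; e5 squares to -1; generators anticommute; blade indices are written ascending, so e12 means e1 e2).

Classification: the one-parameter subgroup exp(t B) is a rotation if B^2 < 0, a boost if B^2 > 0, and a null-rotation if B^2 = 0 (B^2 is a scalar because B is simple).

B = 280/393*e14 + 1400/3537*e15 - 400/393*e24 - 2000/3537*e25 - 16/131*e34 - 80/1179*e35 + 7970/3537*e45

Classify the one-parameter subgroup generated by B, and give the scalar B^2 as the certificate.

B^2 term by term: the squares give (280/393)^2*(e14)^2 + (1400/3537)^2*(e15)^2 + (-400/393)^2*(e24)^2 + (-2000/3537)^2*(e25)^2 + (-16/131)^2*(e34)^2 + (-80/1179)^2*(e35)^2 + (7970/3537)^2*(e45)^2 = 78400/154449*(-1) + 1960000/12510369*(+1) + 160000/154449*(-1) + 4000000/12510369*(+1) + 256/17161*(-1) + 6400/1390041*(+1) + 63520900/12510369*(+1) = 4 (each basis 2-blade squares to minus the product of its generators' squares); cross terms between blades sharing an index anticommute and cancel; the commuting (index-disjoint) pairs give grade-4 terms 2*c*c'*(blade product), which cancel blade by blade — e1245: 1120000/1390041 - 1120000/1390041 = 0; e1345: 44800/463347 - 44800/463347 = 0; e2345: -64000/463347 + 64000/463347 = 0 — confirming B is simple. So B^2 = 4.
Answer: boost, certificate B^2 = 4. Check the certificate: B^2 = 4, and that sign is decisive whatever form B takes.


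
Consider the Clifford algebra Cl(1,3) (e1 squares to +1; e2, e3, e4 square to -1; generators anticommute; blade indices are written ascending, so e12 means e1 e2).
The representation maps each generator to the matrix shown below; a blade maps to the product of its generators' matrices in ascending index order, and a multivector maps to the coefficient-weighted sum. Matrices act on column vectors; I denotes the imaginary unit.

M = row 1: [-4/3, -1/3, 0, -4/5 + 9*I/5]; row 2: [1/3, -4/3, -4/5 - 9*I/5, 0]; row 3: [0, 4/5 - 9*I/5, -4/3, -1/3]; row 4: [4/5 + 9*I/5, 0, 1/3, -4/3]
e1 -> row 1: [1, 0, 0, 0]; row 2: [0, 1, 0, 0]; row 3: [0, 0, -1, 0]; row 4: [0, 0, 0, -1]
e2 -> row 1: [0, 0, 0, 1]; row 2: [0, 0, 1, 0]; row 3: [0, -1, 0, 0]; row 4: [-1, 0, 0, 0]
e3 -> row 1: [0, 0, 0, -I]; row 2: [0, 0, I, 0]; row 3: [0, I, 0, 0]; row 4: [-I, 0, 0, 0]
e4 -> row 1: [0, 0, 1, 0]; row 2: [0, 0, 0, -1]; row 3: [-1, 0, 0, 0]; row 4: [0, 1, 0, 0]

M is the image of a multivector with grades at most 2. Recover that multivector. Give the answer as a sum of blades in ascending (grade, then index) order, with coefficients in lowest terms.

Method: the blade images are trace-orthogonal — tr(rho(e_A) rho(e_B)^-1) = 4 if A = B and 0 otherwise — and rho(e_A)^-1 = (e_A)^2 * rho(e_A) with (e_A)^2 = +1 or -1, so the coefficient of e_A in the preimage is (e_A)^2 * tr(M rho(e_A))/4.
Nonzero projections over blades of grade <= 2: 1: (1)^2 = +1, tr(M 1) = -16/3, coefficient -4/3; e2: (e2)^2 = -1, tr(M rho(e2)) = 16/5, coefficient -4/5; e3: (e3)^2 = -1, tr(M rho(e3)) = 36/5, coefficient -9/5; e24: (e24)^2 = -1, tr(M rho(e24)) = 4/3, coefficient -1/3. Every other blade of grade <= 2 projects to 0.
Answer: -4/3 - 4/5*e2 - 9/5*e3 - 1/3*e24


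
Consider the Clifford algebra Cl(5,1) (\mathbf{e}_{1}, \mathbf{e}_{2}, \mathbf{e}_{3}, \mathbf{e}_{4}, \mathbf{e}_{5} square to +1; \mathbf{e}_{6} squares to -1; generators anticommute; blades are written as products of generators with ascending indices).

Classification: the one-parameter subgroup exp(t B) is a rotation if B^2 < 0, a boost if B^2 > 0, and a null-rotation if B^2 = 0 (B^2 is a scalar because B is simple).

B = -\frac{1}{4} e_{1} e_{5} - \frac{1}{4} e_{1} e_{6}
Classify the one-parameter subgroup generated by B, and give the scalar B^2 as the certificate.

B^2 term by term: the squares give (-\frac{1}{4})^2*(e_{1} e_{5})^2 + (-\frac{1}{4})^2*(e_{1} e_{6})^2 = \frac{1}{16}*(-1) + \frac{1}{16}*(+1) = 0 (each basis 2-blade squares to minus the product of its generators' squares); cross terms between blades sharing an index anticommute and cancel. So B^2 = 0.
Answer: null-rotation, certificate B^2 = 0. The scalar 0 is the complete invariant here: its sign names the subgroup type.


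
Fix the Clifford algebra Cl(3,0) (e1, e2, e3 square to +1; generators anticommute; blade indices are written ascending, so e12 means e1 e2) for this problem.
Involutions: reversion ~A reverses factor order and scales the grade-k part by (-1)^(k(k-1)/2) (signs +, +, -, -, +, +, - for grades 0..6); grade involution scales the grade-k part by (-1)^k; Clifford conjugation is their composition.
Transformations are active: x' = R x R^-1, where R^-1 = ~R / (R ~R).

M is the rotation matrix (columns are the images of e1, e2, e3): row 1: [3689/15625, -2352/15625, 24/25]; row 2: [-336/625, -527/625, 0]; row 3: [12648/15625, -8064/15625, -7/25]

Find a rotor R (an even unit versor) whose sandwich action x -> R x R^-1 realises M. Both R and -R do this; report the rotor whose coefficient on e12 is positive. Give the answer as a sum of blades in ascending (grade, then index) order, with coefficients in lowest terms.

Method: write R = a + b12*e12 + b13*e13 + b23*e23 with a^2 + b12^2 + b13^2 + b23^2 = 1 (so R^-1 = ~R). Expanding the columns R e_j ~R gives tr M = 4a^2 - 1 and, from the antisymmetric part, M21 - M12 = -4a*b12, M13 - M31 = 4a*b13, M32 - M23 = -4a*b23.
Here tr M = -13861/15625, so a^2 = (1 + tr M)/4 = 441/15625 and a = ±21/125. Taking a = 21/125: M21 - M12 = -6048/15625, M13 - M31 = 2352/15625, M32 - M23 = -8064/15625, giving b12 = 72/125, b13 = 28/125, b23 = 96/125, i.e. R = 21/125 + 72/125*e12 + 28/125*e13 + 96/125*e23.
Its e12 coefficient is already positive.
Answer: 21/125 + 72/125*e12 + 28/125*e13 + 96/125*e23. Note: both R and -R realise this M (trace -13861/15625); the covering map identifies them, and the e12-coefficient sign is the tie-breaker.


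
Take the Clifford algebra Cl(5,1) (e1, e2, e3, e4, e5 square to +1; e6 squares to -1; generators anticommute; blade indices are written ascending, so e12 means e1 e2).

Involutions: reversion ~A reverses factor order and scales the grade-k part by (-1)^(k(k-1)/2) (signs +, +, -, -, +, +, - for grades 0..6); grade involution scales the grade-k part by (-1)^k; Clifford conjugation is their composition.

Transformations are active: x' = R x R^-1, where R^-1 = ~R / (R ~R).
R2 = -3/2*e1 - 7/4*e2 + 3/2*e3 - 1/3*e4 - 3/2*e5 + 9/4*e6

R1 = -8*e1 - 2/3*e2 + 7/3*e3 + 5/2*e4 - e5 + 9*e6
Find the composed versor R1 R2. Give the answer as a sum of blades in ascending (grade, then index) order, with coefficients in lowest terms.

Distribute over the terms of R1 (each basis-blade product reordered to ascending indices, repeated generators contracted through their squares):
(-8*e1) R2 = 12 + 14*e12 - 12*e13 + 8/3*e14 + 12*e15 - 18*e16
(-2/3*e2) R2 = 7/6 - e12 - e23 + 2/9*e24 + e25 - 3/2*e26
(7/3*e3) R2 = 7/2 + 7/2*e13 + 49/12*e23 - 7/9*e34 - 7/2*e35 + 21/4*e36
(5/2*e4) R2 = -5/6 + 15/4*e14 + 35/8*e24 - 15/4*e34 - 15/4*e45 + 45/8*e46
(-e5) R2 = 3/2 - 3/2*e15 - 7/4*e25 + 3/2*e35 - 1/3*e45 - 9/4*e56
(9*e6) R2 = -81/4 + 27/2*e16 + 63/4*e26 - 27/2*e36 + 3*e46 + 27/2*e56
Summing the partial products and collecting blades:
Answer: -35/12 + 13*e12 - 17/2*e13 + 77/12*e14 + 21/2*e15 - 9/2*e16 + 37/12*e23 + 331/72*e24 - 3/4*e25 + 57/4*e26 - 163/36*e34 - 2*e35 - 33/4*e36 - 49/12*e45 + 69/8*e46 + 45/4*e56


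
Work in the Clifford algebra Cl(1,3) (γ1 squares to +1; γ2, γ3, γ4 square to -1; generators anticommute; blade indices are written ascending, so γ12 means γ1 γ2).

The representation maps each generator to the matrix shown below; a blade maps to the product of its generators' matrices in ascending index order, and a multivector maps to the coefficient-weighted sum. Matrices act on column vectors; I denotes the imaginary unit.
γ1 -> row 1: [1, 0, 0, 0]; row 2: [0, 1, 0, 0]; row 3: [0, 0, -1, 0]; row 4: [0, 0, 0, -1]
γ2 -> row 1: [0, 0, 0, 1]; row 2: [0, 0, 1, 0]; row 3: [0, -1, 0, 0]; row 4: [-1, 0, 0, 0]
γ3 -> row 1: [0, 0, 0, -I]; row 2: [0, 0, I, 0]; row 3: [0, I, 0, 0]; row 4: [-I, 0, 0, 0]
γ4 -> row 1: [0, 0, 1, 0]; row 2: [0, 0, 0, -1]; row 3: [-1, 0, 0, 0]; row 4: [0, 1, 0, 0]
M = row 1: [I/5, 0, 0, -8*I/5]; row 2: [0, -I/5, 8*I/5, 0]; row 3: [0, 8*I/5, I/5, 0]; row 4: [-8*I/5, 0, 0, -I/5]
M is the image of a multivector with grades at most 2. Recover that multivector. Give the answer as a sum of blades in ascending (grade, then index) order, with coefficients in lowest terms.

Method: the blade images are trace-orthogonal — tr(rho(e_A) rho(e_B)^-1) = 4 if A = B and 0 otherwise — and rho(e_A)^-1 = (e_A)^2 * rho(e_A) with (e_A)^2 = +1 or -1, so the coefficient of e_A in the preimage is (e_A)^2 * tr(M rho(e_A))/4.
Nonzero projections over blades of grade <= 2: γ3: (γ3)^2 = -1, tr(M rho(γ3)) = -32/5, coefficient 8/5; γ23: (γ23)^2 = -1, tr(M rho(γ23)) = 4/5, coefficient -1/5. Every other blade of grade <= 2 projects to 0.
Answer: 8/5*γ3 - 1/5*γ23


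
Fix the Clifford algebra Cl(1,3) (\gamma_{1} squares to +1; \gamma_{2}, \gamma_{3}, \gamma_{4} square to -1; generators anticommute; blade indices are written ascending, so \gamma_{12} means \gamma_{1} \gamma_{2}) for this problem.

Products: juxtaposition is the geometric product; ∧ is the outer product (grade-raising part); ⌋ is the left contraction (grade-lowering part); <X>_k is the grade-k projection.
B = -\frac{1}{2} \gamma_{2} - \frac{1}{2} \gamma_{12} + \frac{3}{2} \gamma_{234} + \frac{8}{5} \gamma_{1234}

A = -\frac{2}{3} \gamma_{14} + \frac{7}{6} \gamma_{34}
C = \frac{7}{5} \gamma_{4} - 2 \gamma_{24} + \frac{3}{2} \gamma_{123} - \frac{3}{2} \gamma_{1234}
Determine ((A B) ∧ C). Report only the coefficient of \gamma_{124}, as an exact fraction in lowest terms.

step 1: -\frac{7}{4} \gamma_{2} - \frac{28}{15} \gamma_{12} - \frac{16}{15} \gamma_{23} + \frac{1}{3} \gamma_{24} + \gamma_{123} - \frac{1}{3} \gamma_{124} - \frac{7}{12} \gamma_{234} - \frac{7}{12} \gamma_{1234}
step 2: -\frac{49}{20} \gamma_{24} - \frac{196}{75} \gamma_{124} - \frac{112}{75} \gamma_{234} + \frac{7}{5} \gamma_{1234}
Answer: -\frac{196}{75}


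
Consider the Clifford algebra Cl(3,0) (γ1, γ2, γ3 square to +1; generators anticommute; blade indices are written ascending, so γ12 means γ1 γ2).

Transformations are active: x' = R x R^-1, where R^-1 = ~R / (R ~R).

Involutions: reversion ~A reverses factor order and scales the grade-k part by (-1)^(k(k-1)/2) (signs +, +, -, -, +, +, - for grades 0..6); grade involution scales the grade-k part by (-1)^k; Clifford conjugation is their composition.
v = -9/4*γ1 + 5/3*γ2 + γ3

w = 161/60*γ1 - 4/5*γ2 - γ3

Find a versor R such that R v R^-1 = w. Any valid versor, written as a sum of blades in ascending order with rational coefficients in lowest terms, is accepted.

Construction: equal norms (both 1273/144) license R = v + w = 13/30*γ1 + 13/15*γ2 — nothing changes along that direction, while (v - w)/2 changes sign, so v maps onto w.
Answer: 13/30*γ1 + 13/15*γ2


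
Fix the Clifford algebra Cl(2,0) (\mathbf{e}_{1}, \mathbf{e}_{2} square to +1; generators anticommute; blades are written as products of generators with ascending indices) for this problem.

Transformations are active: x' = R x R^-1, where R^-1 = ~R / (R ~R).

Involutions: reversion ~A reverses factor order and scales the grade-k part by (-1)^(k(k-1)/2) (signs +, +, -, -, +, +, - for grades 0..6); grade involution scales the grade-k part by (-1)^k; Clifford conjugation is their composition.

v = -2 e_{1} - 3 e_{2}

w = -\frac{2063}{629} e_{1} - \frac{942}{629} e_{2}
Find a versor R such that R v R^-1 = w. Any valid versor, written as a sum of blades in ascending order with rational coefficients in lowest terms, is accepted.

Take R = v + w = -\frac{3321}{629} e_{1} - \frac{2829}{629} e_{2}. Because q(v) = q(w) = 13, conjugation by R sends v exactly to w.
Answer: -\frac{3321}{629} e_{1} - \frac{2829}{629} e_{2}


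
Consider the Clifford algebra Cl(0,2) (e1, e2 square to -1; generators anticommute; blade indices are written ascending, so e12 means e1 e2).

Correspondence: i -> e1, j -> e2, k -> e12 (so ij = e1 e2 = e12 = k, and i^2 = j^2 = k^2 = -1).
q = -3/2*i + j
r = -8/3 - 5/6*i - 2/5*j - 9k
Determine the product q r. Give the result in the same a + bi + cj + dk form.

In blades: q = -3/2*e1 + e2, r = -8/3 - 5/6*e1 - 2/5*e2 - 9*e12.
Distribute q over r term by term (generator squares from the signature, products reordered to ascending indices): (-3/2*e1)*r = -5/4 + 4*e1 - 27/2*e2 + 3/5*e12; (e2)*r = 2/5 - 9*e1 - 8/3*e2 + 5/6*e12.
Sum: -17/20 - 5*e1 - 97/6*e2 + 43/30*e12; translating back through the correspondence:
Answer: -17/20 - 5i - 97/6*j + 43/30*k


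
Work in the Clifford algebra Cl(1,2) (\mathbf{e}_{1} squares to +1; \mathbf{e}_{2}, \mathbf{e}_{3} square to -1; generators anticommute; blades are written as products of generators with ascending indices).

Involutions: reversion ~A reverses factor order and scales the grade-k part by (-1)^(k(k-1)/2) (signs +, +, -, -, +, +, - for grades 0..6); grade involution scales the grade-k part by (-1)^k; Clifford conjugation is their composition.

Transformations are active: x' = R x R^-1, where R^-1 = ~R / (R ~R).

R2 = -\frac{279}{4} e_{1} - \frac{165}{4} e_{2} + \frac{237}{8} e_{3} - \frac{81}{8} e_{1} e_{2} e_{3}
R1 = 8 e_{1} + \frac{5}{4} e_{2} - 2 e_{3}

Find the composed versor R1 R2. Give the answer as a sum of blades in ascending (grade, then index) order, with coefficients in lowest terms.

Distribute over the terms of R1 (each basis-blade product reordered to ascending indices, repeated generators contracted through their squares):
(8 e_{1}) R2 = -558 - 330 e_{1} e_{2} + 237 e_{1} e_{3} - 81 e_{2} e_{3}
(\frac{5}{4} e_{2}) R2 = \frac{825}{16} + \frac{1395}{16} e_{1} e_{2} - \frac{405}{32} e_{1} e_{3} + \frac{1185}{32} e_{2} e_{3}
(-2 e_{3}) R2 = \frac{237}{4} - \frac{81}{4} e_{1} e_{2} - \frac{279}{2} e_{1} e_{3} - \frac{165}{2} e_{2} e_{3}
Summing the partial products and collecting blades:
Answer: -\frac{7155}{16} - \frac{4209}{16} e_{1} e_{2} + \frac{2715}{32} e_{1} e_{3} - \frac{4047}{32} e_{2} e_{3}


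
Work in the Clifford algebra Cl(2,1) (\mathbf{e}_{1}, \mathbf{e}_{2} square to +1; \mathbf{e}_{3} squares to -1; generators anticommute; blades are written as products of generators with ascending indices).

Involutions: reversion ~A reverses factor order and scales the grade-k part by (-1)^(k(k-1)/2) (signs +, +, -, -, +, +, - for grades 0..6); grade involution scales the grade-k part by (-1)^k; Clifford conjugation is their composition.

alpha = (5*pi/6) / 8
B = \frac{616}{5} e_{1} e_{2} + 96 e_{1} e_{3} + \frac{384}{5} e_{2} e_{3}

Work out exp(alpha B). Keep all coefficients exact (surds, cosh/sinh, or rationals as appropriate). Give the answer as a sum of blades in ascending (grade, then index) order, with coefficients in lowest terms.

B^2 term by term: the squares give (\frac{616}{5})^2*(e_{1} e_{2})^2 + (96)^2*(e_{1} e_{3})^2 + (\frac{384}{5})^2*(e_{2} e_{3})^2 = \frac{379456}{25}*(-1) + 9216*(+1) + \frac{147456}{25}*(+1) = -64 (each basis 2-blade squares to minus the product of its generators' squares); cross terms between blades sharing an index anticommute and cancel. So B^2 = -64.
B^2 = -64 — since the square is negative, the closed form is circular: l = 8, alpha*l = \frac{5 \pi}{6}, so exp(alpha B) = cos(\frac{5 \pi}{6}) + (sin(\frac{5 \pi}{6})/8)*B = - \frac{\sqrt{3}}{2} + (\frac{1}{16})*B.
Answer: - \frac{\sqrt{3}}{2} + \frac{77}{10} e_{1} e_{2} + 6 e_{1} e_{3} + \frac{24}{5} e_{2} e_{3}


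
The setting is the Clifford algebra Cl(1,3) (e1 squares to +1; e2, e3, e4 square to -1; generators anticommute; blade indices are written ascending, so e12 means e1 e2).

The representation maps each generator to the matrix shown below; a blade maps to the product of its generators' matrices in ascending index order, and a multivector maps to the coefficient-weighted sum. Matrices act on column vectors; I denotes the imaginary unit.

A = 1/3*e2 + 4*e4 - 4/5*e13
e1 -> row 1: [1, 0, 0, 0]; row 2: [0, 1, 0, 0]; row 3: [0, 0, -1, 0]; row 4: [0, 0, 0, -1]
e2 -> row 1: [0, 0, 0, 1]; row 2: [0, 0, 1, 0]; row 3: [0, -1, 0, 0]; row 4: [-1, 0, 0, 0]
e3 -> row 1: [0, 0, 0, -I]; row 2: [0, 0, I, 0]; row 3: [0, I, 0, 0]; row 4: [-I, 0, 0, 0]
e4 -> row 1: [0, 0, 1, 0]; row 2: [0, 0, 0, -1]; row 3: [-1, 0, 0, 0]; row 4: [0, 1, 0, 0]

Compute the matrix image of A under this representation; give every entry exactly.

Bivector images (products of the table entries): rho(e13) = rho(e1)rho(e3) = row 1: [0, 0, 0, -I]; row 2: [0, 0, I, 0]; row 3: [0, -I, 0, 0]; row 4: [I, 0, 0, 0].
M = (1/3)*rho(e2) + (4)*rho(e4) + (-4/5)*rho(e13), summed entrywise:
Answer: row 1: [0, 0, 4, 1/3 + 4*I/5]; row 2: [0, 0, 1/3 - 4*I/5, -4]; row 3: [-4, -1/3 + 4*I/5, 0, 0]; row 4: [-1/3 - 4*I/5, 4, 0, 0]


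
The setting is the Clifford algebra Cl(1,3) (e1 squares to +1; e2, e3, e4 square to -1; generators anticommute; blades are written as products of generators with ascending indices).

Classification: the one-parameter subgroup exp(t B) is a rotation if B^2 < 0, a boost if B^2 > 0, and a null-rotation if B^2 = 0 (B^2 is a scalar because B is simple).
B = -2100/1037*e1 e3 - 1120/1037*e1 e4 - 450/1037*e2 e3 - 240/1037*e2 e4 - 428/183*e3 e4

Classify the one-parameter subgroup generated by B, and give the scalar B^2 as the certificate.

B^2 term by term: the squares give (-2100/1037)^2*(e1 e3)^2 + (-1120/1037)^2*(e1 e4)^2 + (-450/1037)^2*(e2 e3)^2 + (-240/1037)^2*(e2 e4)^2 + (-428/183)^2*(e3 e4)^2 = 4410000/1075369*(+1) + 1254400/1075369*(+1) + 202500/1075369*(-1) + 57600/1075369*(-1) + 183184/33489*(-1) = -4/9 (each basis 2-blade squares to minus the product of its generators' squares); cross terms between blades sharing an index anticommute and cancel; the commuting (index-disjoint) pairs give grade-4 terms 2*c*c'*(blade product), which cancel blade by blade — e1 e2 e3 e4: -1008000/1075369 + 1008000/1075369 = 0 — confirming B is simple. So B^2 = -4/9.
Answer: rotation, certificate B^2 = -4/9. One invariant decides it: the square -4/9 survives every conjugation, and its sign is exactly the classification.


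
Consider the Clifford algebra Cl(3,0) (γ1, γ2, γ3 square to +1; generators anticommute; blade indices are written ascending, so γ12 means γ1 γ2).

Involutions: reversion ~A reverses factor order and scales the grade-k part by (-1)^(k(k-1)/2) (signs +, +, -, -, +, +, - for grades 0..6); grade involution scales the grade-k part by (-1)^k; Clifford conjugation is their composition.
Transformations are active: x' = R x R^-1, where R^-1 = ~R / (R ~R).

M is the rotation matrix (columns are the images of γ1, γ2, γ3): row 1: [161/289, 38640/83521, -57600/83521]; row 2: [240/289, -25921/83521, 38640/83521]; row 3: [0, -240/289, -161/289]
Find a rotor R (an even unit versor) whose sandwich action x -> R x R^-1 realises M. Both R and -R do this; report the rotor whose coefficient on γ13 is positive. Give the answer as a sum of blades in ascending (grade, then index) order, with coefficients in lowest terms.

Method: write R = a + b12*γ12 + b13*γ13 + b23*γ23 with a^2 + b12^2 + b13^2 + b23^2 = 1 (so R^-1 = ~R). Expanding the columns R e_j ~R gives tr M = 4a^2 - 1 and, from the antisymmetric part, M21 - M12 = -4a*b12, M13 - M31 = 4a*b13, M32 - M23 = -4a*b23.
Here tr M = -25921/83521, so a^2 = (1 + tr M)/4 = 14400/83521 and a = ±120/289. Taking a = 120/289: M21 - M12 = 30720/83521, M13 - M31 = -57600/83521, M32 - M23 = -108000/83521, giving b12 = -64/289, b13 = -120/289, b23 = 225/289, i.e. R = 120/289 - 64/289*γ12 - 120/289*γ13 + 225/289*γ23.
Its γ13 coefficient is negative, so report the other preimage -R.
Answer: -120/289 + 64/289*γ12 + 120/289*γ13 - 225/289*γ23. Key observation: the double cover Spin(3) -> SO(3) sends R and -R to the same matrix (trace -25921/83521 here), so the stated sign of the γ13 coefficient is what selects one sheet.


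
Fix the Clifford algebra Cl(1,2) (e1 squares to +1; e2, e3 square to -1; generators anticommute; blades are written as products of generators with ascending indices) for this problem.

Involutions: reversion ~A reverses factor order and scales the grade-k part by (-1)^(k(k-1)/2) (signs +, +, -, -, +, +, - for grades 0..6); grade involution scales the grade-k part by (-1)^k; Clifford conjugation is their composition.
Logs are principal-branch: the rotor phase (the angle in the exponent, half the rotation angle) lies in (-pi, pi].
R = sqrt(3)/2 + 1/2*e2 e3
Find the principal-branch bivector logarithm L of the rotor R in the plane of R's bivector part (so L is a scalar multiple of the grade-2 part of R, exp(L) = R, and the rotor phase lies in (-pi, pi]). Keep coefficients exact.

The scalar part of R is sqrt(3)/2, which pins the rotor phase on the principal branch; dividing the bivector part by the sine of that phase recovers the unit plane, and L is the phase times that plane.
Concretely: cos(phase) = sqrt(3)/2 gives phase = ±pi/6, and since phase/sin(phase) is even the sign is immaterial: L = (phase/sin(phase)) * <R>_2 = (pi/3) * <R>_2.
Answer: pi/6*e2 e3


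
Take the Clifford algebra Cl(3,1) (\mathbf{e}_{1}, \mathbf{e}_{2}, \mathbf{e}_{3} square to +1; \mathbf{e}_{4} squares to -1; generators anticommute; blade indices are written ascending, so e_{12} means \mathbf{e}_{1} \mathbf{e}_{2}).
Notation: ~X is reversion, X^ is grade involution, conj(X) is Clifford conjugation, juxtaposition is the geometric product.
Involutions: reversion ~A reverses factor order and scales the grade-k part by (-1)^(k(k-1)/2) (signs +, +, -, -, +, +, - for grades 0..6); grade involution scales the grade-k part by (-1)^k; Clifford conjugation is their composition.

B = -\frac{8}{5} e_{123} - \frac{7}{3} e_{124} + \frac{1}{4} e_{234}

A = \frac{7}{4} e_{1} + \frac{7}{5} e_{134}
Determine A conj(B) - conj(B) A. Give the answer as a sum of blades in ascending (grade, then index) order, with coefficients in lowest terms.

first term: \frac{7}{20} e_{12} + \frac{7}{15} e_{23} - \frac{553}{300} e_{24} + \frac{7}{16} e_{1234}
second term: -\frac{7}{20} e_{12} - \frac{91}{15} e_{23} - \frac{1897}{300} e_{24} - \frac{7}{16} e_{1234}
Answer: \frac{7}{10} e_{12} + \frac{98}{15} e_{23} + \frac{112}{25} e_{24} + \frac{7}{8} e_{1234}


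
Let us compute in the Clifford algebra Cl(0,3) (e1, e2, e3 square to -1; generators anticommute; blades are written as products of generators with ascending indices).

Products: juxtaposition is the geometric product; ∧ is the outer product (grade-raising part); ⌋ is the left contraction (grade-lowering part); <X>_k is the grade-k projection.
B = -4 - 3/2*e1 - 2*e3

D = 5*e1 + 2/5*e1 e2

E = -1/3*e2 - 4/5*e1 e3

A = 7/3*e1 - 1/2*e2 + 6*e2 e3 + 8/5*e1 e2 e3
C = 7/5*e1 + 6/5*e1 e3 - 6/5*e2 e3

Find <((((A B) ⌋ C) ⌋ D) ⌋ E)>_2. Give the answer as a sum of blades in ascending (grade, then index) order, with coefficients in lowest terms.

step 1: 7/2 - 28/3*e1 + 14*e2 + 49/20*e1 e2 - 14/3*e1 e3 - 103/5*e2 e3 - 77/5*e1 e2 e3
step 2: -454/75 + 49/10*e1 + 28*e3 + 21/5*e1 e3 - 21/5*e2 e3
step 3: -49/2 - 454/15*e1 - 49/25*e2 - 908/375*e1 e2
step 4: -49/75 + 49/6*e2 - 1816/75*e3 + 98/5*e1 e3
step 5: 98/5*e1 e3
Answer: 98/5*e1 e3
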